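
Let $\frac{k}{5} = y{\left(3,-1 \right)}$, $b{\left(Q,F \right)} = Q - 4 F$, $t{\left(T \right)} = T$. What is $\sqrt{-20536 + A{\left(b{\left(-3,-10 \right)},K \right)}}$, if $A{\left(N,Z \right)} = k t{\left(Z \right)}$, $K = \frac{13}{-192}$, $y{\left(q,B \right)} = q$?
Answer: $\frac{3 i \sqrt{146041}}{8} \approx 143.31 i$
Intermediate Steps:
$k = 15$ ($k = 5 \cdot 3 = 15$)
$K = - \frac{13}{192}$ ($K = 13 \left(- \frac{1}{192}\right) = - \frac{13}{192} \approx -0.067708$)
$A{\left(N,Z \right)} = 15 Z$
$\sqrt{-20536 + A{\left(b{\left(-3,-10 \right)},K \right)}} = \sqrt{-20536 + 15 \left(- \frac{13}{192}\right)} = \sqrt{-20536 - \frac{65}{64}} = \sqrt{- \frac{1314369}{64}} = \frac{3 i \sqrt{146041}}{8}$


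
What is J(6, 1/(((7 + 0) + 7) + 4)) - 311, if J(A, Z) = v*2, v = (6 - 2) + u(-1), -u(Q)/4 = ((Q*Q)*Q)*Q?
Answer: -311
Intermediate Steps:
u(Q) = -4*Q⁴ (u(Q) = -4*(Q*Q)*Q*Q = -4*Q²*Q*Q = -4*Q³*Q = -4*Q⁴)
v = 0 (v = (6 - 2) - 4*(-1)⁴ = 4 - 4*1 = 4 - 4 = 0)
J(A, Z) = 0 (J(A, Z) = 0*2 = 0)
J(6, 1/(((7 + 0) + 7) + 4)) - 311 = 0 - 311 = -311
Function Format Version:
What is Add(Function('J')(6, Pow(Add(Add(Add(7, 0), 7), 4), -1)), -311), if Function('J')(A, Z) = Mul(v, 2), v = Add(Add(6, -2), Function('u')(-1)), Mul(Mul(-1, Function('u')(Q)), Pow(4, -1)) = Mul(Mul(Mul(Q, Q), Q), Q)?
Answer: -311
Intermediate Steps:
Function('u')(Q) = Mul(-4, Pow(Q, 4)) (Function('u')(Q) = Mul(-4, Mul(Mul(Mul(Q, Q), Q), Q)) = Mul(-4, Mul(Mul(Pow(Q, 2), Q), Q)) = Mul(-4, Mul(Pow(Q, 3), Q)) = Mul(-4, Pow(Q, 4)))
v = 0 (v = Add(Add(6, -2), Mul(-4, Pow(-1, 4))) = Add(4, Mul(-4, 1)) = Add(4, -4) = 0)
Function('J')(A, Z) = 0 (Function('J')(A, Z) = Mul(0, 2) = 0)
Add(Function('J')(6, Pow(Add(Add(Add(7, 0), 7), 4), -1)), -311) = Add(0, -311) = -311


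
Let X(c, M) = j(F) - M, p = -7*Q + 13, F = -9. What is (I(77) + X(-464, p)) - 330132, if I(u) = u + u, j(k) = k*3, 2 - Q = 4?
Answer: -330032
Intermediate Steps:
Q = -2 (Q = 2 - 1*4 = 2 - 4 = -2)
j(k) = 3*k
p = 27 (p = -7*(-2) + 13 = 14 + 13 = 27)
I(u) = 2*u
X(c, M) = -27 - M (X(c, M) = 3*(-9) - M = -27 - M)
(I(77) + X(-464, p)) - 330132 = (2*77 + (-27 - 1*27)) - 330132 = (154 + (-27 - 27)) - 330132 = (154 - 54) - 330132 = 100 - 330132 = -330032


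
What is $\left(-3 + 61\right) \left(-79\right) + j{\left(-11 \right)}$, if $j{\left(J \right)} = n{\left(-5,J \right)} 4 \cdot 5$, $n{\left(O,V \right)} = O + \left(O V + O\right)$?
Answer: $-3682$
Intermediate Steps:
$n{\left(O,V \right)} = 2 O + O V$ ($n{\left(O,V \right)} = O + \left(O + O V\right) = 2 O + O V$)
$j{\left(J \right)} = -200 - 100 J$ ($j{\left(J \right)} = - 5 \left(2 + J\right) 4 \cdot 5 = \left(-10 - 5 J\right) 20 = -200 - 100 J$)
$\left(-3 + 61\right) \left(-79\right) + j{\left(-11 \right)} = \left(-3 + 61\right) \left(-79\right) - -900 = 58 \left(-79\right) + \left(-200 + 1100\right) = -4582 + 900 = -3682$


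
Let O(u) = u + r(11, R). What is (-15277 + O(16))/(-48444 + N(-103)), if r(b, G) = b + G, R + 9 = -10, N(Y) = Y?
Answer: 15269/48547 ≈ 0.31452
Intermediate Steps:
R = -19 (R = -9 - 10 = -19)
r(b, G) = G + b
O(u) = -8 + u (O(u) = u + (-19 + 11) = u - 8 = -8 + u)
(-15277 + O(16))/(-48444 + N(-103)) = (-15277 + (-8 + 16))/(-48444 - 103) = (-15277 + 8)/(-48547) = -15269*(-1/48547) = 15269/48547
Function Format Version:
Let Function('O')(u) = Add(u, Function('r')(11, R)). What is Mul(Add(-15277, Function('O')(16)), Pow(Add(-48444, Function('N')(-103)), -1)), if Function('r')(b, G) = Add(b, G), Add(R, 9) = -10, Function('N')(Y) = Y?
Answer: Rational(15269, 48547) ≈ 0.31452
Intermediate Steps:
R = -19 (R = Add(-9, -10) = -19)
Function('r')(b, G) = Add(G, b)
Function('O')(u) = Add(-8, u) (Function('O')(u) = Add(u, Add(-19, 11)) = Add(u, -8) = Add(-8, u))
Mul(Add(-15277, Function('O')(16)), Pow(Add(-48444, Function('N')(-103)), -1)) = Mul(Add(-15277, Add(-8, 16)), Pow(Add(-48444, -103), -1)) = Mul(Add(-15277, 8), Pow(-48547, -1)) = Mul(-15269, Rational(-1, 48547)) = Rational(15269, 48547)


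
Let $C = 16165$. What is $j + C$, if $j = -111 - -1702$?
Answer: $17756$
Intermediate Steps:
$j = 1591$ ($j = -111 + 1702 = 1591$)
$j + C = 1591 + 16165 = 17756$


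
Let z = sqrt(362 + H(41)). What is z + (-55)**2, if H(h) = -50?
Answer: 3025 + 2*sqrt(78) ≈ 3042.7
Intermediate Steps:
z = 2*sqrt(78) (z = sqrt(362 - 50) = sqrt(312) = 2*sqrt(78) ≈ 17.664)
z + (-55)**2 = 2*sqrt(78) + (-55)**2 = 2*sqrt(78) + 3025 = 3025 + 2*sqrt(78)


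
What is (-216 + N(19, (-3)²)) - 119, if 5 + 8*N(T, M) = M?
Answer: -669/2 ≈ -334.50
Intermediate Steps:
N(T, M) = -5/8 + M/8
(-216 + N(19, (-3)²)) - 119 = (-216 + (-5/8 + (⅛)*(-3)²)) - 119 = (-216 + (-5/8 + (⅛)*9)) - 119 = (-216 + (-5/8 + 9/8)) - 119 = (-216 + ½) - 119 = -431/2 - 119 = -669/2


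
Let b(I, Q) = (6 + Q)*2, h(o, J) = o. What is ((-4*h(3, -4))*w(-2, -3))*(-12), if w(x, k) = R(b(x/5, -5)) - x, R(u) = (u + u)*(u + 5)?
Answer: 4320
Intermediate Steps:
b(I, Q) = 12 + 2*Q
R(u) = 2*u*(5 + u) (R(u) = (2*u)*(5 + u) = 2*u*(5 + u))
w(x, k) = 28 - x (w(x, k) = 2*(12 + 2*(-5))*(5 + (12 + 2*(-5))) - x = 2*(12 - 10)*(5 + (12 - 10)) - x = 2*2*(5 + 2) - x = 2*2*7 - x = 28 - x)
((-4*h(3, -4))*w(-2, -3))*(-12) = ((-4*3)*(28 - 1*(-2)))*(-12) = -12*(28 + 2)*(-12) = -12*30*(-12) = -360*(-12) = 4320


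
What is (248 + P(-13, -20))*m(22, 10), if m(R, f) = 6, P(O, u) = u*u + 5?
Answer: 3918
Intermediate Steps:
P(O, u) = 5 + u² (P(O, u) = u² + 5 = 5 + u²)
(248 + P(-13, -20))*m(22, 10) = (248 + (5 + (-20)²))*6 = (248 + (5 + 400))*6 = (248 + 405)*6 = 653*6 = 3918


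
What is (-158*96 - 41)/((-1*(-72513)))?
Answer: -15209/72513 ≈ -0.20974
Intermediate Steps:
(-158*96 - 41)/((-1*(-72513))) = (-15168 - 41)/72513 = -15209*1/72513 = -15209/72513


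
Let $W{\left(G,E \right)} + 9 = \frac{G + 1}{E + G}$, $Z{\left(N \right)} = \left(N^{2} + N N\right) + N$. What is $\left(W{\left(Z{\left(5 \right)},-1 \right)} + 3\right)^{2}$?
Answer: $\frac{17956}{729} \approx 24.631$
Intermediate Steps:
$Z{\left(N \right)} = N + 2 N^{2}$ ($Z{\left(N \right)} = \left(N^{2} + N^{2}\right) + N = 2 N^{2} + N = N + 2 N^{2}$)
$W{\left(G,E \right)} = -9 + \frac{1 + G}{E + G}$ ($W{\left(G,E \right)} = -9 + \frac{G + 1}{E + G} = -9 + \frac{1 + G}{E + G}$)
$\left(W{\left(Z{\left(5 \right)},-1 \right)} + 3\right)^{2} = \left(\frac{1 - -9 - 8 \cdot 5 \left(1 + 2 \cdot 5\right)}{-1 + 5 \left(1 + 2 \cdot 5\right)} + 3\right)^{2} = \left(\frac{1 + 9 - 8 \cdot 5 \left(1 + 10\right)}{-1 + 5 \left(1 + 10\right)} + 3\right)^{2} = \left(\frac{1 + 9 - 8 \cdot 5 \cdot 11}{-1 + 5 \cdot 11} + 3\right)^{2} = \left(\frac{1 + 9 - 440}{-1 + 55} + 3\right)^{2} = \left(\frac{1 + 9 - 440}{54} + 3\right)^{2} = \left(\frac{1}{54} \left(-430\right) + 3\right)^{2} = \left(- \frac{215}{27} + 3\right)^{2} = \left(- \frac{134}{27}\right)^{2} = \frac{17956}{729}$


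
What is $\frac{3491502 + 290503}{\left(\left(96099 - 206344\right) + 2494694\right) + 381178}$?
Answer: $\frac{3782005}{2765627} \approx 1.3675$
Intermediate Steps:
$\frac{3491502 + 290503}{\left(\left(96099 - 206344\right) + 2494694\right) + 381178} = \frac{3782005}{\left(-110245 + 2494694\right) + 381178} = \frac{3782005}{2384449 + 381178} = \frac{3782005}{2765627}$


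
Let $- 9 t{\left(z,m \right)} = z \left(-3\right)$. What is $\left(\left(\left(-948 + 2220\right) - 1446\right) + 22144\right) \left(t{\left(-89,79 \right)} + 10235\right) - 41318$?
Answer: $\frac{672509566}{3} \approx 2.2417 \cdot 10^{8}$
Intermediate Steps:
$t{\left(z,m \right)} = \frac{z}{3}$ ($t{\left(z,m \right)} = - \frac{z \left(-3\right)}{9} = - \frac{\left(-3\right) z}{9} = \frac{z}{3}$)
$\left(\left(\left(-948 + 2220\right) - 1446\right) + 22144\right) \left(t{\left(-89,79 \right)} + 10235\right) - 41318 = \left(\left(\left(-948 + 2220\right) - 1446\right) + 22144\right) \left(\frac{1}{3} \left(-89\right) + 10235\right) - 41318 = \left(\left(1272 - 1446\right) + 22144\right) \left(- \frac{89}{3} + 10235\right) - 41318 = \left(-174 + 22144\right) \frac{30616}{3} - 41318 = 21970 \cdot \frac{30616}{3} - 41318 = \frac{672633520}{3} - 41318 = \frac{672509566}{3}$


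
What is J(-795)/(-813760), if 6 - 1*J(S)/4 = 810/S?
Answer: -93/2695580 ≈ -3.4501e-5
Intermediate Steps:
J(S) = 24 - 3240/S
J(-795)/(-813760) = (24 - 3240/(-795))/(-813760) = (24 - 3240*(-1/795))*(-1/813760) = (24 + 216/53)*(-1/813760) = (1488/53)*(-1/813760) = -93/2695580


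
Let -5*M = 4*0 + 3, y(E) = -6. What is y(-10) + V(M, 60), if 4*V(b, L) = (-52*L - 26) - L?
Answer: -1615/2 ≈ -807.50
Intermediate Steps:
M = -3/5 (M = -(4*0 + 3)/5 = -(0 + 3)/5 = -1/5*3 = -3/5 ≈ -0.60000)
V(b, L) = -13/2 - 53*L/4 (V(b, L) = ((-52*L - 26) - L)/4 = ((-26 - 52*L) - L)/4 = (-26 - 53*L)/4 = -13/2 - 53*L/4)
y(-10) + V(M, 60) = -6 + (-13/2 - 53/4*60) = -6 + (-13/2 - 795) = -6 - 1603/2 = -1615/2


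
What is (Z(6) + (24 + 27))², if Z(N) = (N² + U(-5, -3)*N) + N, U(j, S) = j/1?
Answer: 3969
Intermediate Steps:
U(j, S) = j (U(j, S) = j*1 = j)
Z(N) = N² - 4*N (Z(N) = (N² - 5*N) + N = N² - 4*N)
(Z(6) + (24 + 27))² = (6*(-4 + 6) + (24 + 27))² = (6*2 + 51)² = (12 + 51)² = 63² = 3969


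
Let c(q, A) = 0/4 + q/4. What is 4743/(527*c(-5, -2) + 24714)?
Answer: 18972/96221 ≈ 0.19717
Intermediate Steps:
c(q, A) = q/4 (c(q, A) = 0*(¼) + q*(¼) = 0 + q/4 = q/4)
4743/(527*c(-5, -2) + 24714) = 4743/(527*((¼)*(-5)) + 24714) = 4743/(527*(-5/4) + 24714) = 4743/(-2635/4 + 24714) = 4743/(96221/4) = 4743*(4/96221) = 18972/96221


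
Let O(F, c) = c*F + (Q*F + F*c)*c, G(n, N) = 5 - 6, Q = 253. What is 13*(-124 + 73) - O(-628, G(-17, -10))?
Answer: -159547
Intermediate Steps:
G(n, N) = -1
O(F, c) = F*c + c*(253*F + F*c) (O(F, c) = c*F + (253*F + F*c)*c = F*c + c*(253*F + F*c))
13*(-124 + 73) - O(-628, G(-17, -10)) = 13*(-124 + 73) - (-628)*(-1)*(254 - 1) = 13*(-51) - (-628)*(-1)*253 = -663 - 1*158884 = -663 - 158884 = -159547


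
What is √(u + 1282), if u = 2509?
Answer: √3791 ≈ 61.571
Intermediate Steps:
√(u + 1282) = √(2509 + 1282) = √3791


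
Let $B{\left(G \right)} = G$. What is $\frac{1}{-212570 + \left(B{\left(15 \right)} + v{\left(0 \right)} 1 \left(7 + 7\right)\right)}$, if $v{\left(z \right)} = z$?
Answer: $- \frac{1}{212555} \approx -4.7047 \cdot 10^{-6}$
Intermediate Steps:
$\frac{1}{-212570 + \left(B{\left(15 \right)} + v{\left(0 \right)} 1 \left(7 + 7\right)\right)} = \frac{1}{-212570 + \left(15 + 0 \cdot 1 \left(7 + 7\right)\right)} = \frac{1}{-212570 + \left(15 + 0 \cdot 1 \cdot 14\right)} = \frac{1}{-212570 + \left(15 + 0 \cdot 14\right)} = \frac{1}{-212570 + \left(15 + 0\right)} = \frac{1}{-212570 + 15} = \frac{1}{-212555} = - \frac{1}{212555}$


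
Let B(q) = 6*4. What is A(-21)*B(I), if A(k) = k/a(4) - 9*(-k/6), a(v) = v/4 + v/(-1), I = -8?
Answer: -588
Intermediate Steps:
a(v) = -3*v/4 (a(v) = v*(¼) + v*(-1) = v/4 - v = -3*v/4)
A(k) = 7*k/6 (A(k) = k/((-¾*4)) - 9*(-k/6) = k/(-3) - (-3)*k/2 = k*(-⅓) + 3*k/2 = -k/3 + 3*k/2 = 7*k/6)
B(q) = 24
A(-21)*B(I) = ((7/6)*(-21))*24 = -49/2*24 = -588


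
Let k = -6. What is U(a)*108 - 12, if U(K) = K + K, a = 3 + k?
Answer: -660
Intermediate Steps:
a = -3 (a = 3 - 6 = -3)
U(K) = 2*K
U(a)*108 - 12 = (2*(-3))*108 - 12 = -6*108 - 12 = -648 - 12 = -660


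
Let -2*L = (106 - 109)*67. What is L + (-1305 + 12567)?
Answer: 22725/2 ≈ 11363.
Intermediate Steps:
L = 201/2 (L = -(106 - 109)*67/2 = -(-3)*67/2 = -½*(-201) = 201/2 ≈ 100.50)
L + (-1305 + 12567) = 201/2 + (-1305 + 12567) = 201/2 + 11262 = 22725/2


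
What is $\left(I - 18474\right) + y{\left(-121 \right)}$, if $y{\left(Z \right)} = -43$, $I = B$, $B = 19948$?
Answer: $1431$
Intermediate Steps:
$I = 19948$
$\left(I - 18474\right) + y{\left(-121 \right)} = \left(19948 - 18474\right) - 43 = 1474 - 43 = 1431$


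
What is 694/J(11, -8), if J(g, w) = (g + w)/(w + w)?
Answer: -11104/3 ≈ -3701.3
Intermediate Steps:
J(g, w) = (g + w)/(2*w) (J(g, w) = (g + w)/((2*w)) = (g + w)*(1/(2*w)) = (g + w)/(2*w))
694/J(11, -8) = 694/(((½)*(11 - 8)/(-8))) = 694/(((½)*(-⅛)*3)) = 694/(-3/16) = 694*(-16/3) = -11104/3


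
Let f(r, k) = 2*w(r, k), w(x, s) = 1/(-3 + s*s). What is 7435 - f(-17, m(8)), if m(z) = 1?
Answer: 7436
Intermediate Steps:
w(x, s) = 1/(-3 + s²)
f(r, k) = 2/(-3 + k²)
7435 - f(-17, m(8)) = 7435 - 2/(-3 + 1²) = 7435 - 2/(-3 + 1) = 7435 - 2/(-2) = 7435 - 2*(-1)/2 = 7435 - 1*(-1) = 7435 + 1 = 7436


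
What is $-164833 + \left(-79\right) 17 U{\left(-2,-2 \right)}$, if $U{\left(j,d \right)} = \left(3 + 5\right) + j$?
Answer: $-172891$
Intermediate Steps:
$U{\left(j,d \right)} = 8 + j$
$-164833 + \left(-79\right) 17 U{\left(-2,-2 \right)} = -164833 + \left(-79\right) 17 \left(8 - 2\right) = -164833 - 8058 = -172891$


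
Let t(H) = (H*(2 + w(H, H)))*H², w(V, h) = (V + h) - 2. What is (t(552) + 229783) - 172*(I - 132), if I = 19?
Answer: 185689304451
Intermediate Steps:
w(V, h) = -2 + V + h
t(H) = 2*H⁴ (t(H) = (H*(2 + (-2 + H + H)))*H² = (H*(2 + (-2 + 2*H)))*H² = (H*(2*H))*H² = (2*H²)*H² = 2*H⁴)
(t(552) + 229783) - 172*(I - 132) = (2*552⁴ + 229783) - 172*(19 - 132) = (2*92844527616 + 229783) - 172*(-113) = (185689055232 + 229783) + 19436 = 185689285015 + 19436 = 185689304451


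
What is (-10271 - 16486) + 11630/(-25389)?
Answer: -679345103/25389 ≈ -26757.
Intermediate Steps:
(-10271 - 16486) + 11630/(-25389) = -26757 + 11630*(-1/25389) = -26757 - 11630/25389 = -679345103/25389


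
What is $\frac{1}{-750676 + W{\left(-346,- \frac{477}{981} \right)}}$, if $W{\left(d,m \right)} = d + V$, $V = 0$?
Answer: $- \frac{1}{751022} \approx -1.3315 \cdot 10^{-6}$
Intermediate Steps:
$W{\left(d,m \right)} = d$ ($W{\left(d,m \right)} = d + 0 = d$)
$\frac{1}{-750676 + W{\left(-346,- \frac{477}{981} \right)}} = \frac{1}{-750676 - 346} = \frac{1}{-751022} = - \frac{1}{751022}$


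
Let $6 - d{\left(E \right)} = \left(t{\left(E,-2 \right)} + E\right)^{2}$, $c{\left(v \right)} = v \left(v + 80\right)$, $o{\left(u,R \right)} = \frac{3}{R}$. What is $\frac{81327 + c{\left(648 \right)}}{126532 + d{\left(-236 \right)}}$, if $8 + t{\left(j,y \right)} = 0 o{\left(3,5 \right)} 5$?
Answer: $\frac{184357}{22334} \approx 8.2545$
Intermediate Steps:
$t{\left(j,y \right)} = -8$ ($t{\left(j,y \right)} = -8 + 0 \cdot \frac{3}{5} \cdot 5 = -8 + 0 \cdot 5 = -8 + 0 = -8$)
$c{\left(v \right)} = v \left(80 + v\right)$
$d{\left(E \right)} = 6 - \left(-8 + E\right)^{2}$
$\frac{81327 + c{\left(648 \right)}}{126532 + d{\left(-236 \right)}} = \frac{81327 + 648 \left(80 + 648\right)}{126532 + \left(6 - \left(-8 - 236\right)^{2}\right)} = \frac{81327 + 648 \cdot 728}{126532 + \left(6 - \left(-244\right)^{2}\right)} = \frac{81327 + 471744}{126532 + \left(6 - 59536\right)} = \frac{553071}{126532 + \left(6 - 59536\right)} = \frac{553071}{126532 - 59530} = \frac{553071}{67002} = 553071 \cdot \frac{1}{67002} = \frac{184357}{22334}$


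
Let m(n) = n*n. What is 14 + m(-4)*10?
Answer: 174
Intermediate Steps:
m(n) = n²
14 + m(-4)*10 = 14 + (-4)²*10 = 14 + 16*10 = 14 + 160 = 174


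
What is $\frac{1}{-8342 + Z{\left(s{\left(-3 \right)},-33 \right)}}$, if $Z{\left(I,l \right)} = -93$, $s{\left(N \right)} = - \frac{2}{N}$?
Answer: $- \frac{1}{8435} \approx -0.00011855$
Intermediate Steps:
$\frac{1}{-8342 + Z{\left(s{\left(-3 \right)},-33 \right)}} = \frac{1}{-8342 - 93} = \frac{1}{-8435} = - \frac{1}{8435}$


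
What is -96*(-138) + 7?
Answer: 13255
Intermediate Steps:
-96*(-138) + 7 = 13248 + 7 = 13255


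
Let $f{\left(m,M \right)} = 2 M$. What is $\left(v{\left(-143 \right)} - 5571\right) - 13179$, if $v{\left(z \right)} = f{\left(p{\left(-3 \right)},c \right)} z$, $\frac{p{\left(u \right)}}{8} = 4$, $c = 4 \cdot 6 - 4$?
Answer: $-24470$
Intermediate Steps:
$c = 20$ ($c = 24 - 4 = 20$)
$p{\left(u \right)} = 32$ ($p{\left(u \right)} = 8 \cdot 4 = 32$)
$v{\left(z \right)} = 40 z$ ($v{\left(z \right)} = 2 \cdot 20 z = 40 z$)
$\left(v{\left(-143 \right)} - 5571\right) - 13179 = \left(40 \left(-143\right) - 5571\right) - 13179 = \left(-5720 - 5571\right) - 13179 = -11291 - 13179 = -24470$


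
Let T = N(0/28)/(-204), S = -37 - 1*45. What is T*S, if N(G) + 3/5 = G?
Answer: -41/170 ≈ -0.24118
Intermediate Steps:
S = -82 (S = -37 - 45 = -82)
N(G) = -3/5 + G
T = 1/340 (T = (-3/5 + 0/28)/(-204) = (-3/5 + 0*(1/28))*(-1/204) = (-3/5 + 0)*(-1/204) = -3/5*(-1/204) = 1/340 ≈ 0.0029412)
T*S = (1/340)*(-82) = -41/170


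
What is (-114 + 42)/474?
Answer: -12/79 ≈ -0.15190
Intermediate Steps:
(-114 + 42)/474 = (1/474)*(-72) = -12/79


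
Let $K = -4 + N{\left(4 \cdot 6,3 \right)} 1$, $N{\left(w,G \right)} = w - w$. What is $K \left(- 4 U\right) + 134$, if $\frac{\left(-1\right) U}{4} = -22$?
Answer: $1542$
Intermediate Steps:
$U = 88$ ($U = \left(-4\right) \left(-22\right) = 88$)
$N{\left(w,G \right)} = 0$
$K = -4$ ($K = -4 + 0 \cdot 1 = -4 + 0 = -4$)
$K \left(- 4 U\right) + 134 = - 4 \left(\left(-4\right) 88\right) + 134 = \left(-4\right) \left(-352\right) + 134 = 1408 + 134 = 1542$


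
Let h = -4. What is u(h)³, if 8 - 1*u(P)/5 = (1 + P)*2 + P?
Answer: 729000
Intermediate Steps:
u(P) = 30 - 15*P (u(P) = 40 - 5*((1 + P)*2 + P) = 40 - 5*((2 + 2*P) + P) = 40 - 5*(2 + 3*P) = 40 + (-10 - 15*P) = 30 - 15*P)
u(h)³ = (30 - 15*(-4))³ = (30 + 60)³ = 90³ = 729000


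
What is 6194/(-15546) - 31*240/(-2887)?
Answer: 48890081/22440651 ≈ 2.1786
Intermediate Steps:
6194/(-15546) - 31*240/(-2887) = 6194*(-1/15546) - 7440*(-1/2887) = -3097/7773 + 7440/2887 = 48890081/22440651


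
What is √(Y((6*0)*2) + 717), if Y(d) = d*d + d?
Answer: √717 ≈ 26.777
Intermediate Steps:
Y(d) = d + d² (Y(d) = d² + d = d + d²)
√(Y((6*0)*2) + 717) = √(((6*0)*2)*(1 + (6*0)*2) + 717) = √((0*2)*(1 + 0*2) + 717) = √(0*(1 + 0) + 717) = √(0*1 + 717) = √(0 + 717) = √717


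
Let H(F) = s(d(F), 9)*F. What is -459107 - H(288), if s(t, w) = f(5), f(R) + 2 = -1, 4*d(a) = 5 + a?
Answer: -458243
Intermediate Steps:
d(a) = 5/4 + a/4 (d(a) = (5 + a)/4 = 5/4 + a/4)
f(R) = -3 (f(R) = -2 - 1 = -3)
s(t, w) = -3
H(F) = -3*F
-459107 - H(288) = -459107 - (-3)*288 = -459107 - 1*(-864) = -459107 + 864 = -458243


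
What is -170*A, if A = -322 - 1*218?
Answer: 91800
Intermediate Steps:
A = -540 (A = -322 - 218 = -540)
-170*A = -170*(-540) = 91800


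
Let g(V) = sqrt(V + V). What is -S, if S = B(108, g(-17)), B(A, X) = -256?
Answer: 256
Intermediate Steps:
g(V) = sqrt(2)*sqrt(V) (g(V) = sqrt(2*V) = sqrt(2)*sqrt(V))
S = -256
-S = -1*(-256) = 256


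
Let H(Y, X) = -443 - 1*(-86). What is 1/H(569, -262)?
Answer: -1/357 ≈ -0.0028011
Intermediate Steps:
H(Y, X) = -357 (H(Y, X) = -443 + 86 = -357)
1/H(569, -262) = 1/(-357) = -1/357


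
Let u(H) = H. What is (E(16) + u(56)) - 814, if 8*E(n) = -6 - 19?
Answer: -6089/8 ≈ -761.13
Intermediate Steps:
E(n) = -25/8 (E(n) = (-6 - 19)/8 = (⅛)*(-25) = -25/8)
(E(16) + u(56)) - 814 = (-25/8 + 56) - 814 = 423/8 - 814 = -6089/8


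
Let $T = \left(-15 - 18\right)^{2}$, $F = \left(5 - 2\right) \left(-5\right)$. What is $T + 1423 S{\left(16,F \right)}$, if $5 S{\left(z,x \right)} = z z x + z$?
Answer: $- \frac{5436107}{5} \approx -1.0872 \cdot 10^{6}$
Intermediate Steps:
$F = -15$ ($F = 3 \left(-5\right) = -15$)
$S{\left(z,x \right)} = \frac{z}{5} + \frac{x z^{2}}{5}$ ($S{\left(z,x \right)} = \frac{z z x + z}{5} = \frac{z^{2} x + z}{5} = \frac{x z^{2} + z}{5} = \frac{z + x z^{2}}{5} = \frac{z}{5} + \frac{x z^{2}}{5}$)
$T = 1089$ ($T = \left(-33\right)^{2} = 1089$)
$T + 1423 S{\left(16,F \right)} = 1089 + 1423 \cdot \frac{1}{5} \cdot 16 \left(1 - 240\right) = 1089 + 1423 \cdot \frac{1}{5} \cdot 16 \left(-239\right) = 1089 + 1423 \left(- \frac{3824}{5}\right) = 1089 - \frac{5441552}{5} = - \frac{5436107}{5}$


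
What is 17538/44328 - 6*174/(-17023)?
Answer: 1981769/4336756 ≈ 0.45697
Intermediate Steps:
17538/44328 - 6*174/(-17023) = 17538*(1/44328) - 1044*(-1/17023) = 2923/7388 + 36/587 = 1981769/4336756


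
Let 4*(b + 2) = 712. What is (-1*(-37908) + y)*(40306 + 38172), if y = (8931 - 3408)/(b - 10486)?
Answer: 15335619726723/5155 ≈ 2.9749e+9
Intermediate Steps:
b = 176 (b = -2 + (¼)*712 = -2 + 178 = 176)
y = -5523/10310 (y = (8931 - 3408)/(176 - 10486) = 5523/(-10310) = 5523*(-1/10310) = -5523/10310 ≈ -0.53569)
(-1*(-37908) + y)*(40306 + 38172) = (-1*(-37908) - 5523/10310)*(40306 + 38172) = (37908 - 5523/10310)*78478 = (390825957/10310)*78478 = 15335619726723/5155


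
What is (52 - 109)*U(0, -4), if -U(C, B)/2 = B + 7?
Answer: 342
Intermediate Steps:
U(C, B) = -14 - 2*B (U(C, B) = -2*(B + 7) = -2*(7 + B) = -14 - 2*B)
(52 - 109)*U(0, -4) = (52 - 109)*(-14 - 2*(-4)) = -57*(-14 + 8) = -57*(-6) = 342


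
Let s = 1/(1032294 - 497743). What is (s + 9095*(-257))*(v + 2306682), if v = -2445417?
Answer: 173344877172995040/534551 ≈ 3.2428e+11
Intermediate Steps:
s = 1/534551 ≈ 1.8707e-6
(s + 9095*(-257))*(v + 2306682) = (1/534551 + 9095*(-257))*(-2445417 + 2306682) = (1/534551 - 2337415)*(-138735) = -1249467525664/534551*(-138735) = 173344877172995040/534551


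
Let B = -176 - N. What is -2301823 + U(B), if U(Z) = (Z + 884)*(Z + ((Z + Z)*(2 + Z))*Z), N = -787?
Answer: 684247472892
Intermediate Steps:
B = 611 (B = -176 - 1*(-787) = -176 + 787 = 611)
U(Z) = (884 + Z)*(Z + 2*Z**2*(2 + Z)) (U(Z) = (884 + Z)*(Z + ((2*Z)*(2 + Z))*Z) = (884 + Z)*(Z + (2*Z*(2 + Z))*Z) = (884 + Z)*(Z + 2*Z**2*(2 + Z)))
-2301823 + U(B) = -2301823 + 611*(884 + 2*611**3 + 1772*611**2 + 3537*611) = -2301823 + 611*(884 + 2*228099131 + 1772*373321 + 2161107) = -2301823 + 611*(884 + 456198262 + 661524812 + 2161107) = -2301823 + 611*1119885065 = -2301823 + 684249774715 = 684247472892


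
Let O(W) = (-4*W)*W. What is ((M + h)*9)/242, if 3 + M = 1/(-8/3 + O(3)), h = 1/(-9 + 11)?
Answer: -2637/28072 ≈ -0.093937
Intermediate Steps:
h = ½ (h = 1/2 = ½ ≈ 0.50000)
O(W) = -4*W²
M = -351/116 (M = -3 + 1/(-8/3 - 4*3²) = -3 + 1/(-8*⅓ - 4*9) = -3 + 1/(-8/3 - 36) = -3 + 1/(-116/3) = -3 - 3/116 = -351/116 ≈ -3.0259)
((M + h)*9)/242 = ((-351/116 + ½)*9)/242 = -293/116*9*(1/242) = -2637/116*1/242 = -2637/28072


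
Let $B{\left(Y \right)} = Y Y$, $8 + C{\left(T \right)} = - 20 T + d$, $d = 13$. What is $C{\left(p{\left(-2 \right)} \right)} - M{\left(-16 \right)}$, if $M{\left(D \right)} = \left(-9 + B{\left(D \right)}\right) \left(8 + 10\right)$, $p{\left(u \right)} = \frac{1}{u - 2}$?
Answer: $-4436$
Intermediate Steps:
$p{\left(u \right)} = \frac{1}{-2 + u}$
$C{\left(T \right)} = 5 - 20 T$ ($C{\left(T \right)} = -8 - \left(-13 + 20 T\right) = 5 - 20 T$)
$B{\left(Y \right)} = Y^{2}$
$M{\left(D \right)} = -162 + 18 D^{2}$ ($M{\left(D \right)} = \left(-9 + D^{2}\right) \left(8 + 10\right) = \left(-9 + D^{2}\right) 18 = -162 + 18 D^{2}$)
$C{\left(p{\left(-2 \right)} \right)} - M{\left(-16 \right)} = \left(5 - \frac{20}{-2 - 2}\right) - \left(-162 + 18 \left(-16\right)^{2}\right) = \left(5 - \frac{20}{-4}\right) - \left(-162 + 18 \cdot 256\right) = \left(5 - -5\right) - \left(-162 + 4608\right) = \left(5 + 5\right) - 4446 = 10 - 4446 = -4436$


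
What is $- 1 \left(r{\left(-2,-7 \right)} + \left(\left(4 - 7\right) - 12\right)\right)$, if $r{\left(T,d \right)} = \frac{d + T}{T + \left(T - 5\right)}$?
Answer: $14$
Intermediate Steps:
$r{\left(T,d \right)} = \frac{T + d}{-5 + 2 T}$ ($r{\left(T,d \right)} = \frac{T + d}{T + \left(T - 5\right)} = \frac{T + d}{T + \left(-5 + T\right)} = \frac{T + d}{-5 + 2 T}$)
$- 1 \left(r{\left(-2,-7 \right)} + \left(\left(4 - 7\right) - 12\right)\right) = - 1 \left(\frac{-2 - 7}{-5 + 2 \left(-2\right)} + \left(\left(4 - 7\right) - 12\right)\right) = - 1 \left(\frac{1}{-5 - 4} \left(-9\right) - 15\right) = - 1 \left(\frac{1}{-9} \left(-9\right) - 15\right) = - 1 \left(\left(- \frac{1}{9}\right) \left(-9\right) - 15\right) = - 1 \left(1 - 15\right) = - 1 \left(-14\right) = \left(-1\right) \left(-14\right) = 14$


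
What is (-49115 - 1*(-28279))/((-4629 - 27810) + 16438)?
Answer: 20836/16001 ≈ 1.3022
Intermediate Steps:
(-49115 - 1*(-28279))/((-4629 - 27810) + 16438) = (-49115 + 28279)/(-32439 + 16438) = -20836/(-16001) = -20836*(-1/16001) = 20836/16001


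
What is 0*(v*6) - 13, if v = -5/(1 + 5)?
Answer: -13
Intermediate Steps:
v = -5/6 ≈ -0.83333
0*(v*6) - 13 = 0*(-5/6*6) - 13 = 0*(-5) - 13 = 0 - 13 = -13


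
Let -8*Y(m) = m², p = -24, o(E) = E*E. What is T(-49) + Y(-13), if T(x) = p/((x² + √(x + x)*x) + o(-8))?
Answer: -355706889/16830728 - 2744*I*√2/2103841 ≈ -21.134 - 0.0018445*I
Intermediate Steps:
o(E) = E²
T(x) = -24/(64 + x² + √2*x^(3/2)) (T(x) = -24/((x² + √(x + x)*x) + (-8)²) = -24/((x² + √(2*x)*x) + 64) = -24/((x² + (√2*√x)*x) + 64) = -24/((x² + √2*x^(3/2)) + 64) = -24/(64 + x² + √2*x^(3/2)))
Y(m) = -m²/8
T(-49) + Y(-13) = -24/(64 + (-49)² + √2*(-49)^(3/2)) - ⅛*(-13)² = -24/(64 + 2401 + √2*(-343*I)) - ⅛*169 = -24/(64 + 2401 - 343*I*√2) - 169/8 = -24/(2465 - 343*I*√2) - 169/8 = -169/8 - 24/(2465 - 343*I*√2)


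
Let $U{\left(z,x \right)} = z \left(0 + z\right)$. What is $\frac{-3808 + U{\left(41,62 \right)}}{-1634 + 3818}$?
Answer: $- \frac{709}{728} \approx -0.9739$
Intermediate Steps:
$U{\left(z,x \right)} = z^{2}$ ($U{\left(z,x \right)} = z z = z^{2}$)
$\frac{-3808 + U{\left(41,62 \right)}}{-1634 + 3818} = \frac{-3808 + 41^{2}}{-1634 + 3818} = \frac{-3808 + 1681}{2184} = \left(-2127\right) \frac{1}{2184} = - \frac{709}{728}$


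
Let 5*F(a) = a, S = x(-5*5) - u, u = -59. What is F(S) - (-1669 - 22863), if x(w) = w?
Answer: 122694/5 ≈ 24539.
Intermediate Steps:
S = 34 (S = -5*5 - 1*(-59) = -25 + 59 = 34)
F(a) = a/5
F(S) - (-1669 - 22863) = (⅕)*34 - (-1669 - 22863) = 34/5 - 1*(-24532) = 34/5 + 24532 = 122694/5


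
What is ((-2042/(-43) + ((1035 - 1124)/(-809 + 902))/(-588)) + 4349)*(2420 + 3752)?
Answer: 15951471266249/587853 ≈ 2.7135e+7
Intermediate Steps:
((-2042/(-43) + ((1035 - 1124)/(-809 + 902))/(-588)) + 4349)*(2420 + 3752) = ((-2042*(-1/43) - 89/93*(-1/588)) + 4349)*6172 = ((2042/43 - 89*1/93*(-1/588)) + 4349)*6172 = ((2042/43 - 89/93*(-1/588)) + 4349)*6172 = ((2042/43 + 89/54684) + 4349)*6172 = (111668555/2351412 + 4349)*6172 = (10337959343/2351412)*6172 = 15951471266249/587853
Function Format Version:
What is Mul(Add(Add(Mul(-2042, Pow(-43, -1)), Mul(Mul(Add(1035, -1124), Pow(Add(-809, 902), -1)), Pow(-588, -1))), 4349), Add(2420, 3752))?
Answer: Rational(15951471266249, 587853) ≈ 2.7135e+7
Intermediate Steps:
Mul(Add(Add(Mul(-2042, Pow(-43, -1)), Mul(Mul(Add(1035, -1124), Pow(Add(-809, 902), -1)), Pow(-588, -1))), 4349), Add(2420, 3752)) = Mul(Add(Add(Mul(-2042, Rational(-1, 43)), Mul(Mul(-89, Pow(93, -1)), Rational(-1, 588))), 4349), 6172) = Mul(Add(Add(Rational(2042, 43), Mul(Mul(-89, Rational(1, 93)), Rational(-1, 588))), 4349), 6172) = Mul(Add(Add(Rational(2042, 43), Mul(Rational(-89, 93), Rational(-1, 588))), 4349), 6172) = Mul(Add(Add(Rational(2042, 43), Rational(89, 54684)), 4349), 6172) = Mul(Add(Rational(111668555, 2351412), 4349), 6172) = Mul(Rational(10337959343, 2351412), 6172) = Rational(15951471266249, 587853)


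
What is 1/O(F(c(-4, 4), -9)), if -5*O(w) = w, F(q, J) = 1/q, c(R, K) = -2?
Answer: 10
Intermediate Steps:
O(w) = -w/5
1/O(F(c(-4, 4), -9)) = 1/(-1/5/(-2)) = 1/(-1/5*(-1/2)) = 1/(1/10) = 10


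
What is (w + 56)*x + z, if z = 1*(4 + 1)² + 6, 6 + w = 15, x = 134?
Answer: 8741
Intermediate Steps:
w = 9 (w = -6 + 15 = 9)
z = 31 (z = 1*5² + 6 = 1*25 + 6 = 25 + 6 = 31)
(w + 56)*x + z = (9 + 56)*134 + 31 = 65*134 + 31 = 8710 + 31 = 8741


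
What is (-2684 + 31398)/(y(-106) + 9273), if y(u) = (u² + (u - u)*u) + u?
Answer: 28714/20403 ≈ 1.4073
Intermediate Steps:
y(u) = u + u² (y(u) = (u² + 0*u) + u = (u² + 0) + u = u² + u = u + u²)
(-2684 + 31398)/(y(-106) + 9273) = (-2684 + 31398)/(-106*(1 - 106) + 9273) = 28714/(-106*(-105) + 9273) = 28714/(11130 + 9273) = 28714/20403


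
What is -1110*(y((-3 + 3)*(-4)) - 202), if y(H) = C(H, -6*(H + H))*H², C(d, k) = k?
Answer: 224220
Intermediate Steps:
y(H) = -12*H³ (y(H) = (-6*(H + H))*H² = (-12*H)*H² = -12*H³)
-1110*(y((-3 + 3)*(-4)) - 202) = -1110*(-12*(-64*(-3 + 3)³) - 202) = -1110*(-12*(0*(-4))³ - 202) = -1110*(-12*0³ - 202) = -1110*(-12*0 - 202) = -1110*(0 - 202) = -1110*(-202) = 224220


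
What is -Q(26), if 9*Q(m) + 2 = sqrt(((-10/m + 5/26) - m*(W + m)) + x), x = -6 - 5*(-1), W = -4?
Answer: 2/9 - I*sqrt(387478)/234 ≈ 0.22222 - 2.6602*I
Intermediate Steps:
x = -1 (x = -6 + 5 = -1)
Q(m) = -2/9 + sqrt(-21/26 - 10/m - m*(-4 + m))/9 (Q(m) = -2/9 + sqrt(((-10/m + 5/26) - m*(-4 + m)) - 1)/9 = -2/9 + sqrt(((5/26 - 10/m) - m*(-4 + m)) - 1)/9 = -2/9 + sqrt((5/26 - 10/m - m*(-4 + m)) - 1)/9 = -2/9 + sqrt(-21/26 - 10/m - m*(-4 + m))/9)
-Q(26) = -(-2/9 + sqrt(-546 - 6760/26 - 676*26**2 + 2704*26)/234) = -(-2/9 + sqrt(-546 - 6760*1/26 - 676*676 + 70304)/234) = -(-2/9 + sqrt(-546 - 260 - 456976 + 70304)/234) = -(-2/9 + sqrt(-387478)/234) = -(-2/9 + (I*sqrt(387478))/234) = -(-2/9 + I*sqrt(387478)/234) = 2/9 - I*sqrt(387478)/234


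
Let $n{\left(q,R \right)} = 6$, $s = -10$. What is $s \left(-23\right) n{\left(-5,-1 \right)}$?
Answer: $1380$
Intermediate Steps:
$s \left(-23\right) n{\left(-5,-1 \right)} = \left(-10\right) \left(-23\right) 6 = 230 \cdot 6 = 1380$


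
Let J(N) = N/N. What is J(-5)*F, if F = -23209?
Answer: -23209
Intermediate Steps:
J(N) = 1
J(-5)*F = 1*(-23209) = -23209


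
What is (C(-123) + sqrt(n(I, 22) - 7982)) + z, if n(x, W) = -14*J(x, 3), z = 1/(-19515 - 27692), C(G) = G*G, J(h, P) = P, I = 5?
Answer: 714194702/47207 + 2*I*sqrt(2006) ≈ 15129.0 + 89.577*I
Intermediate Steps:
C(G) = G**2
z = -1/47207 (z = 1/(-47207) = -1/47207 ≈ -2.1183e-5)
n(x, W) = -42 (n(x, W) = -14*3 = -42)
(C(-123) + sqrt(n(I, 22) - 7982)) + z = ((-123)**2 + sqrt(-42 - 7982)) - 1/47207 = (15129 + sqrt(-8024)) - 1/47207 = (15129 + 2*I*sqrt(2006)) - 1/47207 = 714194702/47207 + 2*I*sqrt(2006)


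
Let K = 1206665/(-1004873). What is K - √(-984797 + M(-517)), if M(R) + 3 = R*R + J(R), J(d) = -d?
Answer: -1206665/1004873 - 3*I*√79666 ≈ -1.2008 - 846.75*I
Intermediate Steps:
M(R) = -3 + R² - R (M(R) = -3 + (R*R - R) = -3 + (R² - R) = -3 + R² - R)
K = -1206665/1004873 (K = 1206665*(-1/1004873) = -1206665/1004873 ≈ -1.2008)
K - √(-984797 + M(-517)) = -1206665/1004873 - √(-984797 + (-3 + (-517)² - 1*(-517))) = -1206665/1004873 - √(-984797 + (-3 + 267289 + 517)) = -1206665/1004873 - √(-984797 + 267803) = -1206665/1004873 - √(-716994) = -1206665/1004873 - 3*I*√79666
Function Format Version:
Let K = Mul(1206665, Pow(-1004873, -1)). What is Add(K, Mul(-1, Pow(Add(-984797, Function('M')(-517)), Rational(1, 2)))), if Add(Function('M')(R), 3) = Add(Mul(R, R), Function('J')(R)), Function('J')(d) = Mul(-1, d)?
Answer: Add(Rational(-1206665, 1004873), Mul(-3, I, Pow(79666, Rational(1, 2)))) ≈ Add(-1.2008, Mul(-846.75, I))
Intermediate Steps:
Function('M')(R) = Add(-3, Pow(R, 2), Mul(-1, R)) (Function('M')(R) = Add(-3, Add(Mul(R, R), Mul(-1, R))) = Add(-3, Add(Pow(R, 2), Mul(-1, R))) = Add(-3, Pow(R, 2), Mul(-1, R)))
K = Rational(-1206665, 1004873) (K = Mul(1206665, Rational(-1, 1004873)) = Rational(-1206665, 1004873) ≈ -1.2008)
Add(K, Mul(-1, Pow(Add(-984797, Function('M')(-517)), Rational(1, 2)))) = Add(Rational(-1206665, 1004873), Mul(-1, Pow(Add(-984797, Add(-3, Pow(-517, 2), Mul(-1, -517))), Rational(1, 2)))) = Add(Rational(-1206665, 1004873), Mul(-1, Pow(Add(-984797, Add(-3, 267289, 517)), Rational(1, 2)))) = Add(Rational(-1206665, 1004873), Mul(-1, Pow(Add(-984797, 267803), Rational(1, 2)))) = Add(Rational(-1206665, 1004873), Mul(-1, Pow(-716994, Rational(1, 2)))) = Add(Rational(-1206665, 1004873), Mul(-1, Mul(3, I, Pow(79666, Rational(1, 2))))) = Add(Rational(-1206665, 1004873), Mul(-3, I, Pow(79666, Rational(1, 2))))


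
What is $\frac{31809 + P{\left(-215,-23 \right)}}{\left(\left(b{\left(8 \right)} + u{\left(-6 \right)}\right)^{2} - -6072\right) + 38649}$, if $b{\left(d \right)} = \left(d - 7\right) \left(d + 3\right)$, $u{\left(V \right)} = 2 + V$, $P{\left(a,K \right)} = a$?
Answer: $\frac{15797}{22385} \approx 0.7057$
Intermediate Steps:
$b{\left(d \right)} = \left(-7 + d\right) \left(3 + d\right)$
$\frac{31809 + P{\left(-215,-23 \right)}}{\left(\left(b{\left(8 \right)} + u{\left(-6 \right)}\right)^{2} - -6072\right) + 38649} = \frac{31809 - 215}{\left(\left(\left(-21 + 8^{2} - 32\right) + \left(2 - 6\right)\right)^{2} - -6072\right) + 38649} = \frac{31594}{\left(\left(\left(-21 + 64 - 32\right) - 4\right)^{2} + 6072\right) + 38649} = \frac{31594}{\left(\left(11 - 4\right)^{2} + 6072\right) + 38649} = \frac{31594}{\left(7^{2} + 6072\right) + 38649} = \frac{31594}{\left(49 + 6072\right) + 38649} = \frac{31594}{6121 + 38649} = \frac{31594}{44770} = 31594 \cdot \frac{1}{44770} = \frac{15797}{22385}$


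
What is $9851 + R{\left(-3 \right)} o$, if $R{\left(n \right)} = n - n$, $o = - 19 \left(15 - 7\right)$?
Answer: $9851$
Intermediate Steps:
$o = -152$ ($o = \left(-19\right) 8 = -152$)
$R{\left(n \right)} = 0$
$9851 + R{\left(-3 \right)} o = 9851 + 0 \left(-152\right) = 9851 + 0 = 9851$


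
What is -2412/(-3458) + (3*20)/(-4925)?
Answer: 1167162/1703065 ≈ 0.68533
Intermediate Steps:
-2412/(-3458) + (3*20)/(-4925) = -2412*(-1/3458) + 60*(-1/4925) = 1206/1729 - 12/985 = 1167162/1703065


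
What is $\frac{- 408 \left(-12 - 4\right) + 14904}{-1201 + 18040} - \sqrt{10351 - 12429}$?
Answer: $\frac{7144}{5613} - i \sqrt{2078} \approx 1.2728 - 45.585 i$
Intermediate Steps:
$\frac{- 408 \left(-12 - 4\right) + 14904}{-1201 + 18040} - \sqrt{10351 - 12429} = \frac{- 408 \left(-12 - 4\right) + 14904}{16839} - \sqrt{-2078} = \left(\left(-408\right) \left(-16\right) + 14904\right) \frac{1}{16839} - i \sqrt{2078} = \left(6528 + 14904\right) \frac{1}{16839} - i \sqrt{2078} = 21432 \cdot \frac{1}{16839} - i \sqrt{2078} = \frac{7144}{5613} - i \sqrt{2078}$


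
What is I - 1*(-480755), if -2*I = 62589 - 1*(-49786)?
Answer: 849135/2 ≈ 4.2457e+5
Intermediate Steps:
I = -112375/2 (I = -(62589 - 1*(-49786))/2 = -(62589 + 49786)/2 = -½*112375 = -112375/2 ≈ -56188.)
I - 1*(-480755) = -112375/2 - 1*(-480755) = -112375/2 + 480755 = 849135/2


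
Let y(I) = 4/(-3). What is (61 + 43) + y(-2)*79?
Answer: -4/3 ≈ -1.3333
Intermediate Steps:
y(I) = -4/3 (y(I) = 4*(-⅓) = -4/3)
(61 + 43) + y(-2)*79 = (61 + 43) - 4/3*79 = 104 - 316/3 = -4/3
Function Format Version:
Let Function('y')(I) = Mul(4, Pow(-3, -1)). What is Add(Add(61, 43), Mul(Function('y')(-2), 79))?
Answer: Rational(-4, 3) ≈ -1.3333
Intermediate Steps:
Function('y')(I) = Rational(-4, 3) (Function('y')(I) = Mul(4, Rational(-1, 3)) = Rational(-4, 3))
Add(Add(61, 43), Mul(Function('y')(-2), 79)) = Add(Add(61, 43), Mul(Rational(-4, 3), 79)) = Add(104, Rational(-316, 3)) = Rational(-4, 3)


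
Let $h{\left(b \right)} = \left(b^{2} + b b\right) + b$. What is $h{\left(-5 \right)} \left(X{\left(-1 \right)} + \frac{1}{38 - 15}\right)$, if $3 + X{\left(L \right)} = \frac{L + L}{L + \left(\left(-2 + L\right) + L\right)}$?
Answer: $- \frac{2646}{23} \approx -115.04$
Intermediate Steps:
$X{\left(L \right)} = -3 + \frac{2 L}{-2 + 3 L}$ ($X{\left(L \right)} = -3 + \frac{L + L}{L + \left(\left(-2 + L\right) + L\right)} = -3 + \frac{2 L}{L + \left(-2 + 2 L\right)} = -3 + \frac{2 L}{-2 + 3 L}$)
$h{\left(b \right)} = b + 2 b^{2}$ ($h{\left(b \right)} = \left(b^{2} + b^{2}\right) + b = 2 b^{2} + b = b + 2 b^{2}$)
$h{\left(-5 \right)} \left(X{\left(-1 \right)} + \frac{1}{38 - 15}\right) = - 5 \left(1 + 2 \left(-5\right)\right) \left(\frac{6 - -7}{-2 + 3 \left(-1\right)} + \frac{1}{38 - 15}\right) = - 5 \left(1 - 10\right) \left(\frac{6 + 7}{-2 - 3} + \frac{1}{23}\right) = \left(-5\right) \left(-9\right) \left(\frac{1}{-5} \cdot 13 + \frac{1}{23}\right) = 45 \left(\left(- \frac{1}{5}\right) 13 + \frac{1}{23}\right) = 45 \left(- \frac{13}{5} + \frac{1}{23}\right) = 45 \left(- \frac{294}{115}\right) = - \frac{2646}{23}$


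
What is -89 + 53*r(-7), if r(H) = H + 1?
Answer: -407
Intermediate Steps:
r(H) = 1 + H
-89 + 53*r(-7) = -89 + 53*(1 - 7) = -89 + 53*(-6) = -89 - 318 = -407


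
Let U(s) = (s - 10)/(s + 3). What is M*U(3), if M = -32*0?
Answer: 0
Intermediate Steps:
U(s) = (-10 + s)/(3 + s)
M = 0
M*U(3) = 0*((-10 + 3)/(3 + 3)) = 0*(-7/6) = 0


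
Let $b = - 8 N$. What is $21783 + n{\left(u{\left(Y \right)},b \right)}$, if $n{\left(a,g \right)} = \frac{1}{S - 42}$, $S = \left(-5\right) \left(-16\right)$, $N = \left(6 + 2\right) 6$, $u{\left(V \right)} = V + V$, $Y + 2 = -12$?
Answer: $\frac{827755}{38} \approx 21783.0$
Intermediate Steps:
$Y = -14$ ($Y = -2 - 12 = -14$)
$u{\left(V \right)} = 2 V$
$N = 48$ ($N = 8 \cdot 6 = 48$)
$S = 80$
$b = -384$ ($b = \left(-8\right) 48 = -384$)
$n{\left(a,g \right)} = \frac{1}{38}$ ($n{\left(a,g \right)} = \frac{1}{80 - 42} = \frac{1}{38}$)
$21783 + n{\left(u{\left(Y \right)},b \right)} = 21783 + \frac{1}{38} = \frac{827755}{38}$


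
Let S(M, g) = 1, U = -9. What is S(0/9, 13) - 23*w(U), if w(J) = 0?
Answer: 1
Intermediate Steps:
S(0/9, 13) - 23*w(U) = 1 - 23*0 = 1 + 0 = 1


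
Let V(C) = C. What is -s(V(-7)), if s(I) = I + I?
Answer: 14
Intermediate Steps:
s(I) = 2*I
-s(V(-7)) = -2*(-7) = -1*(-14) = 14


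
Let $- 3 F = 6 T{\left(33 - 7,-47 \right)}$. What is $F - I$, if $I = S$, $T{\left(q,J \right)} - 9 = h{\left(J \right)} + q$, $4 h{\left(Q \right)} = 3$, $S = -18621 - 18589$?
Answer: $\frac{74277}{2} \approx 37139.0$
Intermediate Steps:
$S = -37210$ ($S = -18621 - 18589 = -37210$)
$h{\left(Q \right)} = \frac{3}{4}$ ($h{\left(Q \right)} = \frac{1}{4} \cdot 3 = \frac{3}{4}$)
$T{\left(q,J \right)} = \frac{39}{4} + q$ ($T{\left(q,J \right)} = 9 + \left(\frac{3}{4} + q\right) = \frac{39}{4} + q$)
$I = -37210$
$F = - \frac{143}{2}$ ($F = - \frac{6 \left(\frac{39}{4} + \left(33 - 7\right)\right)}{3} = - \frac{6 \left(\frac{39}{4} + 26\right)}{3} = - \frac{6 \cdot \frac{143}{4}}{3} = \left(- \frac{1}{3}\right) \frac{429}{2} = - \frac{143}{2} \approx -71.5$)
$F - I = - \frac{143}{2} - -37210 = - \frac{143}{2} + 37210 = \frac{74277}{2}$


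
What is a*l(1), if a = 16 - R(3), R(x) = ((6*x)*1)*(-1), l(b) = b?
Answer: 34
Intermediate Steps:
R(x) = -6*x (R(x) = (6*x)*(-1) = -6*x)
a = 34 (a = 16 - (-6)*3 = 16 - 1*(-18) = 16 + 18 = 34)
a*l(1) = 34*1 = 34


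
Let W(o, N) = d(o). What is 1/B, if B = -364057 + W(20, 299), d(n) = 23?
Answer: -1/364034 ≈ -2.7470e-6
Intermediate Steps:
W(o, N) = 23
B = -364034 (B = -364057 + 23 = -364034)
1/B = 1/(-364034) = -1/364034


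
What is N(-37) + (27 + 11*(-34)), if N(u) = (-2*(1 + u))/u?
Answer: -12911/37 ≈ -348.95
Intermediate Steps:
N(u) = (-2 - 2*u)/u
N(-37) + (27 + 11*(-34)) = (-2 - 2/(-37)) + (27 + 11*(-34)) = (-2 - 2*(-1/37)) + (27 - 374) = (-2 + 2/37) - 347 = -72/37 - 347 = -12911/37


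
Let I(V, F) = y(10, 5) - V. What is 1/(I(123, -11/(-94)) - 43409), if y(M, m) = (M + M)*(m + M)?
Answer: -1/43232 ≈ -2.3131e-5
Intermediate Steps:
y(M, m) = 2*M*(M + m) (y(M, m) = (2*M)*(M + m) = 2*M*(M + m))
I(V, F) = 300 - V (I(V, F) = 2*10*(10 + 5) - V = 2*10*15 - V = 300 - V)
1/(I(123, -11/(-94)) - 43409) = 1/((300 - 1*123) - 43409) = 1/((300 - 123) - 43409) = 1/(177 - 43409) = 1/(-43232) = -1/43232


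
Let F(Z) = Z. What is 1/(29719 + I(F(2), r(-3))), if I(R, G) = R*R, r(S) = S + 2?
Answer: 1/29723 ≈ 3.3644e-5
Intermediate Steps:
r(S) = 2 + S
I(R, G) = R**2
1/(29719 + I(F(2), r(-3))) = 1/(29719 + 2**2) = 1/(29719 + 4) = 1/29723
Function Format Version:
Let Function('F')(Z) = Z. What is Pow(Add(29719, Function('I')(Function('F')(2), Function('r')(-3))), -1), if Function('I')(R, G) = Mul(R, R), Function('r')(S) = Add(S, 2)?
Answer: Rational(1, 29723) ≈ 3.3644e-5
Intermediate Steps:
Function('r')(S) = Add(2, S)
Function('I')(R, G) = Pow(R, 2)
Pow(Add(29719, Function('I')(Function('F')(2), Function('r')(-3))), -1) = Pow(Add(29719, Pow(2, 2)), -1) = Pow(Add(29719, 4), -1) = Pow(29723, -1) = Rational(1, 29723)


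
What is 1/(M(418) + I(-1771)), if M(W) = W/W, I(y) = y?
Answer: -1/1770 ≈ -0.00056497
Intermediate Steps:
M(W) = 1
1/(M(418) + I(-1771)) = 1/(1 - 1771) = 1/(-1770) = -1/1770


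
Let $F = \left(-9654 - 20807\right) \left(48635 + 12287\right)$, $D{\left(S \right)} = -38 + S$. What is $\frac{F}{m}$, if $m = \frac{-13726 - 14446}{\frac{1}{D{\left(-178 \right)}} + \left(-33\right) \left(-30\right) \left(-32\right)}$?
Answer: $- \frac{6349321244373001}{3042576} \approx -2.0868 \cdot 10^{9}$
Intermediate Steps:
$F = -1855745042$ ($F = \left(-30461\right) 60922 = -1855745042$)
$m = \frac{6085152}{6842881}$ ($m = \frac{-13726 - 14446}{\frac{1}{-38 - 178} + \left(-33\right) \left(-30\right) \left(-32\right)} = - \frac{28172}{\frac{1}{-216} + 990 \left(-32\right)} = - \frac{28172}{- \frac{1}{216} - 31680} = - \frac{28172}{- \frac{6842881}{216}} = \left(-28172\right) \left(- \frac{216}{6842881}\right) = \frac{6085152}{6842881} \approx 0.88927$)
$\frac{F}{m} = - \frac{1855745042}{\frac{6085152}{6842881}} = \left(-1855745042\right) \frac{6842881}{6085152} = - \frac{6349321244373001}{3042576}$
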